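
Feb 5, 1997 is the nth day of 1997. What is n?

36

Days in months before Feb: 31 = 31.
Plus 5 days into Feb → day 36.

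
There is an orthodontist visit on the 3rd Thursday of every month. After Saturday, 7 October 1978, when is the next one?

19 October 1978

October 1978 starts on a Sunday; its first Thursday is the 5th, so the 3rd Thursday is the 19th — 19 October 1978.
19 October 1978 is after 7 October 1978, so that is the next one.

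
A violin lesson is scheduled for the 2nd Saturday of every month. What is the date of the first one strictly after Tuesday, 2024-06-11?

2024-07-13

June 2024 starts on a Saturday; its first Saturday is the 1st, so the 2nd Saturday is the 8th — 2024-06-08.
That is not after 2024-06-11, so look at July 2024.
July 2024 starts on a Monday; its first Saturday is the 6th, so the 2nd Saturday is the 13th — 2024-07-13.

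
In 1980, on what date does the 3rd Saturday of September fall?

1980-09-20

September 1980 begins on a Monday, so the first Saturday is September 6 (5 days later).
The 3rd Saturday is 2 weeks later: 6 + 14 = 20.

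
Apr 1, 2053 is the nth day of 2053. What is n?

Days in months before Apr: 31 + 28 + 31 = 90.
Plus 1 day into Apr → day 91.

91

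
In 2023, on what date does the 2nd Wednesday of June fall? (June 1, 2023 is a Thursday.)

2023-06-14

June 2023 begins on a Thursday, so the first Wednesday is June 7 (6 days later).
The 2nd Wednesday is 1 weeks later: 7 + 7 = 14.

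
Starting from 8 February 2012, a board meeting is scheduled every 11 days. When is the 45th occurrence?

6 June 2013

The 45th occurrence is 44 intervals after the first: 44 × 11 = 484 days after 8 February 2012.
February has 29 days — 21 days to the end of February leaves 463.
From end of February to end of 2012 is 306 days (157 left).
January has 31 days (126 left).
February has 28 days (98 left).
March has 31 days (67 left).
April has 30 days (37 left).
May has 31 days (6 left).
6 days into June → 6 June 2013.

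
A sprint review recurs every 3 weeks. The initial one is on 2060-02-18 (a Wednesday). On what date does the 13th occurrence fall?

The 13th occurrence is 12 intervals after the first: 12 × 21 = 252 days after 2060-02-18.
February has 29 days — 11 days to the end of February leaves 241.
March has 31 days (210 left).
April has 30 days (180 left).
May has 31 days (149 left).
June has 30 days (119 left).
July has 31 days (88 left).
August has 31 days (57 left).
September has 30 days (27 left).
27 days into October → 2060-10-27.

2060-10-27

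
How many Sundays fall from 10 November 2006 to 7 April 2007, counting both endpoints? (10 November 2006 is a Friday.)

10 November 2006 is a Friday; the first Sunday on or after it is 12 November 2006 (2 days later).
From 12 November 2006 to 7 April 2007: 18 + 31 + 31 + 28 + 31 + 7 = 146 days (rest of November, December, January, February, March, April).
146 ÷ 7 = 20 full weeks with remainder 6, so 20 more Sundays after the first → 21.

21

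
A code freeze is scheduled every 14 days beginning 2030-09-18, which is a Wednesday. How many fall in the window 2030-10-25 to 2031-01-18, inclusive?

6

Occurrences land 14·i days after 2030-09-18 for i = 0, 1, 2, …
2030-10-25 is 37 days after the start; 37 ÷ 14 = 2 remainder 9; since the remainder is 9, round up to i = 3. First occurrence in the window: #4 on 2030-10-30 (3×14 = 42 days in).
2031-01-18 is 122 days after the start; 122 ÷ 14 = 8 remainder 10. Last occurrence in the window: #9 on 2031-01-08.
Occurrences #4 through #9: 6 in total.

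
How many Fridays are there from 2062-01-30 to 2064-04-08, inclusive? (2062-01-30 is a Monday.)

114

2062-01-30 is a Monday; the first Friday on or after it is 2062-02-03 (4 days later).
From 2062-02-03 to 2064-04-08: 331 + 365 + 99 = 795 days (rest of 2062, 2063, to 2064-04-08 in 2064).
795 ÷ 7 = 113 full weeks with remainder 4, so 113 more Fridays after the first → 114.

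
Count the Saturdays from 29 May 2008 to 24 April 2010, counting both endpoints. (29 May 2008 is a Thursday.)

100

29 May 2008 is a Thursday; the first Saturday on or after it is 31 May 2008 (2 days later).
From 31 May 2008 to 24 April 2010: 214 + 365 + 114 = 693 days (rest of 2008, 2009, to 24 April 2010 in 2010).
693 ÷ 7 = 99 full weeks with remainder 0, so 99 more Saturdays after the first → 100.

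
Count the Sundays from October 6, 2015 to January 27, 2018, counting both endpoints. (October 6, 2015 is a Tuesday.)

120

October 6, 2015 is a Tuesday; the first Sunday on or after it is October 11, 2015 (5 days later).
From October 11, 2015 to January 27, 2018: 81 + 366 + 365 + 27 = 839 days (rest of 2015, 2016, 2017, to January 27, 2018 in 2018).
839 ÷ 7 = 119 full weeks with remainder 6, so 119 more Sundays after the first → 120.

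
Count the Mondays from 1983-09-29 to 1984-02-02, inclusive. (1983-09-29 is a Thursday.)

18

1983-09-29 is a Thursday; the first Monday on or after it is 1983-10-03 (4 days later).
From 1983-10-03 to 1984-02-02: 28 + 30 + 31 + 31 + 2 = 122 days (rest of October, November, December, January, February).
122 ÷ 7 = 17 full weeks with remainder 3, so 17 more Mondays after the first → 18.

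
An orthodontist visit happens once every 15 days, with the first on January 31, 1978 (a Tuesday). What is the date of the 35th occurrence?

June 25, 1979

The 35th occurrence is 34 intervals after the first: 34 × 15 = 510 days after January 31, 1978.
January has 31 days — 0 days to the end of January leaves 510.
From end of January to end of 1978 is 334 days (176 left).
January has 31 days (145 left).
February has 28 days (117 left).
March has 31 days (86 left).
April has 30 days (56 left).
May has 31 days (25 left).
25 days into June → June 25, 1979.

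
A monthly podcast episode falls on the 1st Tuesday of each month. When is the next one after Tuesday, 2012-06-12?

June 2012 starts on a Friday, so its 1st Tuesday is 2012-06-05 (4 days in).
That is not after 2012-06-12, so look at July 2012.
July 2012 starts on a Sunday, so its 1st Tuesday is 2012-07-03 (2 days in).

2012-07-03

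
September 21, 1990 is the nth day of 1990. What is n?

Days in months before September: 31 + 28 + 31 + 30 + 31 + 30 + 31 + 31 = 243.
Plus 21 days into September → day 264.

264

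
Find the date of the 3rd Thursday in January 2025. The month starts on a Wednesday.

January 2025 begins on a Wednesday, so the first Thursday is January 2 (1 day later).
The 3rd Thursday is 2 weeks later: 2 + 14 = 16.

January 16, 2025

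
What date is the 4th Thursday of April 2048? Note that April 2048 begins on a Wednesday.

2048-04-23

April 2048 begins on a Wednesday, so the first Thursday is April 2 (1 day later).
The 4th Thursday is 3 weeks later: 2 + 21 = 23.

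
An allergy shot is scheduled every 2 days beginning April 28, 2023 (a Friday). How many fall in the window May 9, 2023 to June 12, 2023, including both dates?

17

Occurrences land 2·i days after April 28, 2023 for i = 0, 1, 2, …
May 9, 2023 is 11 days after the start; 11 ÷ 2 = 5 remainder 1; since the remainder is 1, round up to i = 6. First occurrence in the window: #7 on May 10, 2023 (6×2 = 12 days in).
June 12, 2023 is 45 days after the start; 45 ÷ 2 = 22 remainder 1. Last occurrence in the window: #23 on June 11, 2023.
Occurrences #7 through #23: 17 in total.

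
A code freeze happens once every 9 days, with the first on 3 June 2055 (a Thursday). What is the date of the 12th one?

10 September 2055

The 12th occurrence is 11 intervals after the first: 11 × 9 = 99 days after 3 June 2055.
June has 30 days — 27 days to the end of June leaves 72.
July has 31 days (41 left).
August has 31 days (10 left).
10 days into September → 10 September 2055.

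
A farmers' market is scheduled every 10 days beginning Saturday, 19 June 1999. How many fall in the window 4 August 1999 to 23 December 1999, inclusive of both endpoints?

14

Occurrences land 10·i days after 19 June 1999 for i = 0, 1, 2, …
4 August 1999 is 46 days after the start; 46 ÷ 10 = 4 remainder 6; since the remainder is 6, round up to i = 5. First occurrence in the window: #6 on 8 August 1999 (5×10 = 50 days in).
23 December 1999 is 187 days after the start; 187 ÷ 10 = 18 remainder 7. Last occurrence in the window: #19 on 16 December 1999.
Occurrences #6 through #19: 14 in total.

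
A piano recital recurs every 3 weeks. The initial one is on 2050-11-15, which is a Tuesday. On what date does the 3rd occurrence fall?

2050-12-27

The 3rd occurrence is 2 intervals after the first: 2 × 21 = 42 days after 2050-11-15.
November has 30 days — 15 days to the end of November leaves 27.
27 days into December → 2050-12-27.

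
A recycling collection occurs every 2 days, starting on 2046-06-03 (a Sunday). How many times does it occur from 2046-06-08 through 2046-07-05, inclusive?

Occurrences land 2·i days after 2046-06-03 for i = 0, 1, 2, …
2046-06-08 is 5 days after the start; 5 ÷ 2 = 2 remainder 1; since the remainder is 1, round up to i = 3. First occurrence in the window: #4 on 2046-06-09 (3×2 = 6 days in).
2046-07-05 is 32 days after the start; 32 ÷ 2 = 16 remainder 0. Last occurrence in the window: #17 on 2046-07-05.
Occurrences #4 through #17: 14 in total.

14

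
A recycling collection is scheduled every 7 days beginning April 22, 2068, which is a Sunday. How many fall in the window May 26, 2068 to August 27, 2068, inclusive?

Occurrences land 7·i days after April 22, 2068 for i = 0, 1, 2, …
May 26, 2068 is 34 days after the start; 34 ÷ 7 = 4 remainder 6; since the remainder is 6, round up to i = 5. First occurrence in the window: #6 on May 27, 2068 (5×7 = 35 days in).
August 27, 2068 is 127 days after the start; 127 ÷ 7 = 18 remainder 1. Last occurrence in the window: #19 on August 26, 2068.
Occurrences #6 through #19: 14 in total.

14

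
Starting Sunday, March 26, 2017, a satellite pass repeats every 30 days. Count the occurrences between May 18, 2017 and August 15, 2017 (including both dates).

Occurrences land 30·i days after March 26, 2017 for i = 0, 1, 2, …
May 18, 2017 is 53 days after the start; 53 ÷ 30 = 1 remainder 23; since the remainder is 23, round up to i = 2. First occurrence in the window: #3 on May 25, 2017 (2×30 = 60 days in).
August 15, 2017 is 142 days after the start; 142 ÷ 30 = 4 remainder 22. Last occurrence in the window: #5 on July 24, 2017.
Occurrences #3 through #5: 3 in total.

3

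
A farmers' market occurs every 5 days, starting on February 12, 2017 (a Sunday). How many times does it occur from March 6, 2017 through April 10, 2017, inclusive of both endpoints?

7

Occurrences land 5·i days after February 12, 2017 for i = 0, 1, 2, …
March 6, 2017 is 22 days after the start; 22 ÷ 5 = 4 remainder 2; since the remainder is 2, round up to i = 5. First occurrence in the window: #6 on March 9, 2017 (5×5 = 25 days in).
April 10, 2017 is 57 days after the start; 57 ÷ 5 = 11 remainder 2. Last occurrence in the window: #12 on April 8, 2017.
Occurrences #6 through #12: 7 in total.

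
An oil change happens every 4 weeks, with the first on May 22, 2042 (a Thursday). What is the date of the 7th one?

The 7th occurrence is 6 intervals after the first: 6 × 28 = 168 days after May 22, 2042.
May has 31 days — 9 days to the end of May leaves 159.
June has 30 days (129 left).
July has 31 days (98 left).
August has 31 days (67 left).
September has 30 days (37 left).
October has 31 days (6 left).
6 days into November → November 6, 2042.

November 6, 2042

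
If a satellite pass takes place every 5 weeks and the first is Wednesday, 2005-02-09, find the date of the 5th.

The 5th occurrence is 4 intervals after the first: 4 × 35 = 140 days after 2005-02-09.
February has 28 days — 19 days to the end of February leaves 121.
March has 31 days (90 left).
April has 30 days (60 left).
May has 31 days (29 left).
29 days into June → 2005-06-29.

2005-06-29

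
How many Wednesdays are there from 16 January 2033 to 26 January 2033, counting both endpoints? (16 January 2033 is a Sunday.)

2

16 January 2033 is a Sunday; the first Wednesday on or after it is 19 January 2033 (3 days later).
From 19 January 2033 to 26 January 2033 is 26 − 19 = 7 days.
7 ÷ 7 = 1 full weeks with remainder 0, so 1 more Wednesdays after the first → 2.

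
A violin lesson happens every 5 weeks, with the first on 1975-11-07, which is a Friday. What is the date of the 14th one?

The 14th occurrence is 13 intervals after the first: 13 × 35 = 455 days after 1975-11-07.
November has 30 days — 23 days to the end of November leaves 432.
From end of November to end of 1975 is 31 days (401 left).
1976 has 366 days (35 left).
January has 31 days (4 left).
4 days into February → 1977-02-04.

1977-02-04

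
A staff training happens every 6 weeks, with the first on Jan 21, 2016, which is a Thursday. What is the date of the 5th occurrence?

The 5th occurrence is 4 intervals after the first: 4 × 42 = 168 days after Jan 21, 2016.
Jan has 31 days — 10 days to the end of Jan leaves 158.
Feb has 29 days (129 left).
Mar has 31 days (98 left).
Apr has 30 days (68 left).
May has 31 days (37 left).
Jun has 30 days (7 left).
7 days into Jul → Jul 7, 2016.

Jul 7, 2016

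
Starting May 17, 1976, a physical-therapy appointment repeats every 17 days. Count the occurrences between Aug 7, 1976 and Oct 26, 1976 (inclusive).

5

Occurrences land 17·i days after May 17, 1976 for i = 0, 1, 2, …
Aug 7, 1976 is 82 days after the start; 82 ÷ 17 = 4 remainder 14; since the remainder is 14, round up to i = 5. First occurrence in the window: #6 on Aug 10, 1976 (5×17 = 85 days in).
Oct 26, 1976 is 162 days after the start; 162 ÷ 17 = 9 remainder 9. Last occurrence in the window: #10 on Oct 17, 1976.
Occurrences #6 through #10: 5 in total.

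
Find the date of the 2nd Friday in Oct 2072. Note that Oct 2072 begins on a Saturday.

Oct 14, 2072

Oct 2072 begins on a Saturday, so the first Friday is Oct 7 (6 days later).
The 2nd Friday is 1 weeks later: 7 + 7 = 14.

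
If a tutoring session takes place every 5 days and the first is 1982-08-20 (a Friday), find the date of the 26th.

The 26th occurrence is 25 intervals after the first: 25 × 5 = 125 days after 1982-08-20.
August has 31 days — 11 days to the end of August leaves 114.
September has 30 days (84 left).
October has 31 days (53 left).
November has 30 days (23 left).
23 days into December → 1982-12-23.

1982-12-23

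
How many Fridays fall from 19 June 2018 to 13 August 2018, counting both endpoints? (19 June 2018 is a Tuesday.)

8

19 June 2018 is a Tuesday; the first Friday on or after it is 22 June 2018 (3 days later).
From 22 June 2018 to 13 August 2018: 8 + 31 + 13 = 52 days (rest of June, July, August).
52 ÷ 7 = 7 full weeks with remainder 3, so 7 more Fridays after the first → 8.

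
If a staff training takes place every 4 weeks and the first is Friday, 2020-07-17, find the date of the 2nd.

2020-08-14

The 2nd occurrence is 1 interval after the first: 1 × 28 = 28 days after 2020-07-17.
July has 31 days — 14 days to the end of July leaves 14.
14 days into August → 2020-08-14.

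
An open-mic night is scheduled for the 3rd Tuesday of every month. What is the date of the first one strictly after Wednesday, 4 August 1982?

17 August 1982

August 1982 starts on a Sunday; its first Tuesday is the 3rd, so the 3rd Tuesday is the 17th — 17 August 1982.
17 August 1982 is after 4 August 1982, so that is the next one.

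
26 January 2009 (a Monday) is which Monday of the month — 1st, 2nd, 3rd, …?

4th

Day 26 falls in week ⌈26/7⌉ of the month.
Days 1–7 hold the 1st Monday, 8–14 the 2nd, 15–21 the 3rd, 22–28 the 4th, 29–31 the 5th.
26 is in the range for the 4th.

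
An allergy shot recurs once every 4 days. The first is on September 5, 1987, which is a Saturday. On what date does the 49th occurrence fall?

March 15, 1988

The 49th occurrence is 48 intervals after the first: 48 × 4 = 192 days after September 5, 1987.
September has 30 days — 25 days to the end of September leaves 167.
October has 31 days (136 left).
November has 30 days (106 left).
December has 31 days (75 left).
January has 31 days (44 left).
February has 29 days (15 left).
15 days into March → March 15, 1988.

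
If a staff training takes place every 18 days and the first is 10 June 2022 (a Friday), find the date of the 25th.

The 25th occurrence is 24 intervals after the first: 24 × 18 = 432 days after 10 June 2022.
June has 30 days — 20 days to the end of June leaves 412.
From end of June to end of 2022 is 184 days (228 left).
January has 31 days (197 left).
February has 28 days (169 left).
March has 31 days (138 left).
April has 30 days (108 left).
May has 31 days (77 left).
June has 30 days (47 left).
July has 31 days (16 left).
16 days into August → 16 August 2023.

16 August 2023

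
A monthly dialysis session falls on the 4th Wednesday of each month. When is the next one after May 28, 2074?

May 2074 starts on a Tuesday; its first Wednesday is the 2nd, so the 4th Wednesday is the 23rd — May 23, 2074.
That is not after May 28, 2074, so look at Jun 2074.
Jun 2074 starts on a Friday; its first Wednesday is the 6th, so the 4th Wednesday is the 27th — Jun 27, 2074.

Jun 27, 2074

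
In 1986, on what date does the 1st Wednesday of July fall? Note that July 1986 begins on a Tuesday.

July 1986 begins on a Tuesday, so the first Wednesday is July 2 (1 day later).

1986-07-02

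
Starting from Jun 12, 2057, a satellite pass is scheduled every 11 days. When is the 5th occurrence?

The 5th occurrence is 4 intervals after the first: 4 × 11 = 44 days after Jun 12, 2057.
Jun has 30 days — 18 days to the end of Jun leaves 26.
26 days into Jul → Jul 26, 2057.

Jul 26, 2057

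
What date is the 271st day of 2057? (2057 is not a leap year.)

September 28, 2057

January has 31 days (271 − 31 = 240 remain).
February has 28 days (240 − 28 = 212 remain).
March has 31 days (212 − 31 = 181 remain).
April has 30 days (181 − 30 = 151 remain).
May has 31 days (151 − 31 = 120 remain).
June has 30 days (120 − 30 = 90 remain).
July has 31 days (90 − 31 = 59 remain).
August has 31 days (59 − 31 = 28 remain).
28 into September → September 28.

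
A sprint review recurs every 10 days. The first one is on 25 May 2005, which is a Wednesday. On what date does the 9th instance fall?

13 August 2005

The 9th occurrence is 8 intervals after the first: 8 × 10 = 80 days after 25 May 2005.
May has 31 days — 6 days to the end of May leaves 74.
June has 30 days (44 left).
July has 31 days (13 left).
13 days into August → 13 August 2005.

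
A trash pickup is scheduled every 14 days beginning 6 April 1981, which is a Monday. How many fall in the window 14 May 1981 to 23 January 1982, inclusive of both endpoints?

Occurrences land 14·i days after 6 April 1981 for i = 0, 1, 2, …
14 May 1981 is 38 days after the start; 38 ÷ 14 = 2 remainder 10; since the remainder is 10, round up to i = 3. First occurrence in the window: #4 on 18 May 1981 (3×14 = 42 days in).
23 January 1982 is 292 days after the start; 292 ÷ 14 = 20 remainder 12. Last occurrence in the window: #21 on 11 January 1982.
Occurrences #4 through #21: 18 in total.

18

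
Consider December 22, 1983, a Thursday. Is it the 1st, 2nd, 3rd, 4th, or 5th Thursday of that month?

4th

Day 22 falls in week ⌈22/7⌉ of the month.
Days 1–7 hold the 1st Thursday, 8–14 the 2nd, 15–21 the 3rd, 22–28 the 4th, 29–31 the 5th.
22 is in the range for the 4th.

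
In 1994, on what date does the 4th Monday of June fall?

June 1994 begins on a Wednesday, so the first Monday is June 6 (5 days later).
The 4th Monday is 3 weeks later: 6 + 21 = 27.

27 June 1994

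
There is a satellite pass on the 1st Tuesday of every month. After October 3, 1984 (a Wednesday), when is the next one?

October 1984 starts on a Monday, so its 1st Tuesday is October 2, 1984 (1 day in).
That is not after October 3, 1984, so look at November 1984.
November 1984 starts on a Thursday, so its 1st Tuesday is November 6, 1984 (5 days in).

November 6, 1984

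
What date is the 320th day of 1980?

1980-11-15

January has 31 days (320 − 31 = 289 remain).
February has 29 days (289 − 29 = 260 remain).
March has 31 days (260 − 31 = 229 remain).
April has 30 days (229 − 30 = 199 remain).
May has 31 days (199 − 31 = 168 remain).
June has 30 days (168 − 30 = 138 remain).
July has 31 days (138 − 31 = 107 remain).
August has 31 days (107 − 31 = 76 remain).
September has 30 days (76 − 30 = 46 remain).
October has 31 days (46 − 31 = 15 remain).
15 into November → November 15.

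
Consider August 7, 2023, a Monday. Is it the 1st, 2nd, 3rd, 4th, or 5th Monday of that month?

Day 7 falls in week ⌈7/7⌉ of the month.
Days 1–7 hold the 1st Monday, 8–14 the 2nd, 15–21 the 3rd, 22–28 the 4th, 29–31 the 5th.
7 is in the range for the 1st.

1st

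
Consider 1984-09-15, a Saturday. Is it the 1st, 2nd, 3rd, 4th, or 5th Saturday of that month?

3rd

Day 15 falls in week ⌈15/7⌉ of the month.
Days 1–7 hold the 1st Saturday, 8–14 the 2nd, 15–21 the 3rd, 22–28 the 4th, 29–31 the 5th.
15 is in the range for the 3rd.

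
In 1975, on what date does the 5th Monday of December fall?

December 29, 1975

The first Monday of December 1975 is December 1.
The 5th Monday is 4 weeks later: 1 + 28 = 29.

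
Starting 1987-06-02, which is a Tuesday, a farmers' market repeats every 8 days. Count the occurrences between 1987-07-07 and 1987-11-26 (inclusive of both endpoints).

Occurrences land 8·i days after 1987-06-02 for i = 0, 1, 2, …
1987-07-07 is 35 days after the start; 35 ÷ 8 = 4 remainder 3; since the remainder is 3, round up to i = 5. First occurrence in the window: #6 on 1987-07-12 (5×8 = 40 days in).
1987-11-26 is 177 days after the start; 177 ÷ 8 = 22 remainder 1. Last occurrence in the window: #23 on 1987-11-25.
Occurrences #6 through #23: 18 in total.

18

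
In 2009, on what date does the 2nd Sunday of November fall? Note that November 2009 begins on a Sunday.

November 2009 begins on a Sunday, so the first Sunday is November 1.
The 2nd Sunday is 1 weeks later: 1 + 7 = 8.

8 November 2009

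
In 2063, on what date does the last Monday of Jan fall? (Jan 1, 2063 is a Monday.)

Jan 2063 begins on a Monday, so the first Monday is Jan 1.
Jan 2063 has 31 days. Adding weeks: 1, 8, 15, 22, 29 — the last one ≤ 31 is the 29th.

Jan 29, 2063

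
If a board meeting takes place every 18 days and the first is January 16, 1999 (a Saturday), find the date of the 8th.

The 8th occurrence is 7 intervals after the first: 7 × 18 = 126 days after January 16, 1999.
January has 31 days — 15 days to the end of January leaves 111.
February has 28 days (83 left).
March has 31 days (52 left).
April has 30 days (22 left).
22 days into May → May 22, 1999.

May 22, 1999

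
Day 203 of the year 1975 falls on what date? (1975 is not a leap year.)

July 22, 1975

January has 31 days (203 − 31 = 172 remain).
February has 28 days (172 − 28 = 144 remain).
March has 31 days (144 − 31 = 113 remain).
April has 30 days (113 − 30 = 83 remain).
May has 31 days (83 − 31 = 52 remain).
June has 30 days (52 − 30 = 22 remain).
22 into July → July 22.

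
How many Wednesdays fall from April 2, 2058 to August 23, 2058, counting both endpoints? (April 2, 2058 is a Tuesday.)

April 2, 2058 is a Tuesday; the first Wednesday on or after it is April 3, 2058 (1 day later).
From April 3, 2058 to August 23, 2058: 27 + 31 + 30 + 31 + 23 = 142 days (rest of April, May, June, July, August).
142 ÷ 7 = 20 full weeks with remainder 2, so 20 more Wednesdays after the first → 21.

21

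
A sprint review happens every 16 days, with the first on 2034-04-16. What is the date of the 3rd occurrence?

2034-05-18

The 3rd occurrence is 2 intervals after the first: 2 × 16 = 32 days after 2034-04-16.
April has 30 days — 14 days to the end of April leaves 18.
18 days into May → 2034-05-18.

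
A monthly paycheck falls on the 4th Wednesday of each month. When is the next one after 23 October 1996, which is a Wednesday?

27 November 1996

October 1996 starts on a Tuesday; its first Wednesday is the 2nd, so the 4th Wednesday is the 23rd — 23 October 1996.
That is not after 23 October 1996, so look at November 1996.
November 1996 starts on a Friday; its first Wednesday is the 6th, so the 4th Wednesday is the 27th — 27 November 1996.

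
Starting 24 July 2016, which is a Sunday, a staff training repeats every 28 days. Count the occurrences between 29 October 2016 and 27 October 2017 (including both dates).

Occurrences land 28·i days after 24 July 2016 for i = 0, 1, 2, …
29 October 2016 is 97 days after the start; 97 ÷ 28 = 3 remainder 13; since the remainder is 13, round up to i = 4. First occurrence in the window: #5 on 13 November 2016 (4×28 = 112 days in).
27 October 2017 is 460 days after the start; 460 ÷ 28 = 16 remainder 12. Last occurrence in the window: #17 on 15 October 2017.
Occurrences #5 through #17: 13 in total.

13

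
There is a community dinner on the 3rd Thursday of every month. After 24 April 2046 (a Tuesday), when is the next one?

April 2046 starts on a Sunday; its first Thursday is the 5th, so the 3rd Thursday is the 19th — 19 April 2046.
That is not after 24 April 2046, so look at May 2046.
May 2046 starts on a Tuesday; its first Thursday is the 3rd, so the 3rd Thursday is the 17th — 17 May 2046.

17 May 2046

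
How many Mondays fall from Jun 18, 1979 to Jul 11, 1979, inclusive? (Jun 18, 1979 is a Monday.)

4

Jun 18, 1979 is a Monday; the first Monday on or after it is Jun 18, 1979.
From Jun 18, 1979 to Jul 11, 1979: 12 + 11 = 23 days (rest of Jun, Jul).
23 ÷ 7 = 3 full weeks with remainder 2, so 3 more Mondays after the first → 4.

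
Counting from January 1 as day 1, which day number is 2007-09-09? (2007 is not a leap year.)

252

Days in months before September: 31 + 28 + 31 + 30 + 31 + 30 + 31 + 31 = 243.
Plus 9 days into September → day 252.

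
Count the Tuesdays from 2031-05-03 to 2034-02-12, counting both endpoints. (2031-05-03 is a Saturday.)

2031-05-03 is a Saturday; the first Tuesday on or after it is 2031-05-06 (3 days later).
From 2031-05-06 to 2034-02-12: 239 + 366 + 365 + 43 = 1013 days (rest of 2031, 2032, 2033, to 2034-02-12 in 2034).
1013 ÷ 7 = 144 full weeks with remainder 5, so 144 more Tuesdays after the first → 145.

145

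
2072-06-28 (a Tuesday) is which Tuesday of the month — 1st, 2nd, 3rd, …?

4th

Day 28 falls in week ⌈28/7⌉ of the month.
Days 1–7 hold the 1st Tuesday, 8–14 the 2nd, 15–21 the 3rd, 22–28 the 4th, 29–31 the 5th.
28 is in the range for the 4th.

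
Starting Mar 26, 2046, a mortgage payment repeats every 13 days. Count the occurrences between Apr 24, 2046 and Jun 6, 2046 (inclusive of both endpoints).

Occurrences land 13·i days after Mar 26, 2046 for i = 0, 1, 2, …
Apr 24, 2046 is 29 days after the start; 29 ÷ 13 = 2 remainder 3; since the remainder is 3, round up to i = 3. First occurrence in the window: #4 on May 4, 2046 (3×13 = 39 days in).
Jun 6, 2046 is 72 days after the start; 72 ÷ 13 = 5 remainder 7. Last occurrence in the window: #6 on May 30, 2046.
Occurrences #4 through #6: 3 in total.

3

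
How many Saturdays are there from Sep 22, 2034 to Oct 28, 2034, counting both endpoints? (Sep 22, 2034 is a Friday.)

Sep 22, 2034 is a Friday; the first Saturday on or after it is Sep 23, 2034 (1 day later).
From Sep 23, 2034 to Oct 28, 2034: 7 + 28 = 35 days (rest of Sep, Oct).
35 ÷ 7 = 5 full weeks with remainder 0, so 5 more Saturdays after the first → 6.

6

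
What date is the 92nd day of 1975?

January has 31 days (92 − 31 = 61 remain).
February has 28 days (61 − 28 = 33 remain).
March has 31 days (33 − 31 = 2 remain).
2 into April → April 2.

1975-04-02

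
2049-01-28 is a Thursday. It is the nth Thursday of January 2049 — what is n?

4th

Day 28 falls in week ⌈28/7⌉ of the month.
Days 1–7 hold the 1st Thursday, 8–14 the 2nd, 15–21 the 3rd, 22–28 the 4th, 29–31 the 5th.
28 is in the range for the 4th.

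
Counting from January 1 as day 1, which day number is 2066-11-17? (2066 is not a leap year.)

Days in months before November: 31 + 28 + 31 + 30 + 31 + 30 + 31 + 31 + 30 + 31 = 304.
Plus 17 days into November → day 321.

321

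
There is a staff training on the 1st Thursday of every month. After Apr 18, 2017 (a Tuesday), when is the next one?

Apr 2017 starts on a Saturday, so its 1st Thursday is Apr 6, 2017 (5 days in).
That is not after Apr 18, 2017, so look at May 2017.
May 2017 starts on a Monday, so its 1st Thursday is May 4, 2017 (3 days in).

May 4, 2017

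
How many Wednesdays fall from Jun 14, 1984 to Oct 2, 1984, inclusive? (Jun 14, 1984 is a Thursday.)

15

Jun 14, 1984 is a Thursday; the first Wednesday on or after it is Jun 20, 1984 (6 days later).
From Jun 20, 1984 to Oct 2, 1984: 10 + 31 + 31 + 30 + 2 = 104 days (rest of Jun, Jul, Aug, Sep, Oct).
104 ÷ 7 = 14 full weeks with remainder 6, so 14 more Wednesdays after the first → 15.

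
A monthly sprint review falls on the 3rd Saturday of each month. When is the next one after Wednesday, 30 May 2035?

May 2035 starts on a Tuesday; its first Saturday is the 5th, so the 3rd Saturday is the 19th — 19 May 2035.
That is not after 30 May 2035, so look at June 2035.
June 2035 starts on a Friday; its first Saturday is the 2nd, so the 3rd Saturday is the 16th — 16 June 2035.

16 June 2035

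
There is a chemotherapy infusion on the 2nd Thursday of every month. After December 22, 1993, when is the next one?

December 1993 starts on a Wednesday; its first Thursday is the 2nd, so the 2nd Thursday is the 9th — December 9, 1993.
That is not after December 22, 1993, so look at January 1994.
January 1994 starts on a Saturday; its first Thursday is the 6th, so the 2nd Thursday is the 13th — January 13, 1994.

January 13, 1994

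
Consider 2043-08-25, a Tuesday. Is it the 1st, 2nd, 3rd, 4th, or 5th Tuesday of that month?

Day 25 falls in week ⌈25/7⌉ of the month.
Days 1–7 hold the 1st Tuesday, 8–14 the 2nd, 15–21 the 3rd, 22–28 the 4th, 29–31 the 5th.
25 is in the range for the 4th.

4th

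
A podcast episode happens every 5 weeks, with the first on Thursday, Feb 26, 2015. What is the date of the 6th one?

The 6th occurrence is 5 intervals after the first: 5 × 35 = 175 days after Feb 26, 2015.
Feb has 28 days — 2 days to the end of Feb leaves 173.
Mar has 31 days (142 left).
Apr has 30 days (112 left).
May has 31 days (81 left).
Jun has 30 days (51 left).
Jul has 31 days (20 left).
20 days into Aug → Aug 20, 2015.

Aug 20, 2015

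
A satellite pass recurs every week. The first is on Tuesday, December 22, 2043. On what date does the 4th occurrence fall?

The 4th occurrence is 3 intervals after the first: 3 × 7 = 21 days after December 22, 2043.
December has 31 days — 9 days to the end of December leaves 12.
12 days into January → January 12, 2044.

January 12, 2044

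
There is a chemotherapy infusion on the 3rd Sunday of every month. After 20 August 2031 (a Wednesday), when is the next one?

21 September 2031

August 2031 starts on a Friday; its first Sunday is the 3rd, so the 3rd Sunday is the 17th — 17 August 2031.
That is not after 20 August 2031, so look at September 2031.
September 2031 starts on a Monday; its first Sunday is the 7th, so the 3rd Sunday is the 21st — 21 September 2031.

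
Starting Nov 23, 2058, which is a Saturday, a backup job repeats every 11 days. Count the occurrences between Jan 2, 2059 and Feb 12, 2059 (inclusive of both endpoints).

Occurrences land 11·i days after Nov 23, 2058 for i = 0, 1, 2, …
Jan 2, 2059 is 40 days after the start; 40 ÷ 11 = 3 remainder 7; since the remainder is 7, round up to i = 4. First occurrence in the window: #5 on Jan 6, 2059 (4×11 = 44 days in).
Feb 12, 2059 is 81 days after the start; 81 ÷ 11 = 7 remainder 4. Last occurrence in the window: #8 on Feb 8, 2059.
Occurrences #5 through #8: 4 in total.

4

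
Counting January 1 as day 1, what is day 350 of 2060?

Jan has 31 days (350 − 31 = 319 remain).
Feb has 29 days (319 − 29 = 290 remain).
Mar has 31 days (290 − 31 = 259 remain).
Apr has 30 days (259 − 30 = 229 remain).
May has 31 days (229 − 31 = 198 remain).
Jun has 30 days (198 − 30 = 168 remain).
Jul has 31 days (168 − 31 = 137 remain).
Aug has 31 days (137 − 31 = 106 remain).
Sep has 30 days (106 − 30 = 76 remain).
Oct has 31 days (76 − 31 = 45 remain).
Nov has 30 days (45 − 30 = 15 remain).
15 into Dec → Dec 15.

Dec 15, 2060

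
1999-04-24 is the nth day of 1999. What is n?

Days in months before April: 31 + 28 + 31 = 90.
Plus 24 days into April → day 114.

114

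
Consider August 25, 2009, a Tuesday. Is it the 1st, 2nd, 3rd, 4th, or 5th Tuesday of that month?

4th

Day 25 falls in week ⌈25/7⌉ of the month.
Days 1–7 hold the 1st Tuesday, 8–14 the 2nd, 15–21 the 3rd, 22–28 the 4th, 29–31 the 5th.
25 is in the range for the 4th.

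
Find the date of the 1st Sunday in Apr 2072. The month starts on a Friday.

Apr 2072 begins on a Friday, so the first Sunday is Apr 3 (2 days later).

Apr 3, 2072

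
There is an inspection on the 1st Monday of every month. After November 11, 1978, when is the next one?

December 4, 1978

November 1978 starts on a Wednesday, so its 1st Monday is November 6, 1978 (5 days in).
That is not after November 11, 1978, so look at December 1978.
December 1978 starts on a Friday, so its 1st Monday is December 4, 1978 (3 days in).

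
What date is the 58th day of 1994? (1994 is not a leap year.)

February 27, 1994

January has 31 days (58 − 31 = 27 remain).
27 into February → February 27.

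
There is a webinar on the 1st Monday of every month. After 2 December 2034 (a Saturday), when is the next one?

December 2034 starts on a Friday, so its 1st Monday is 4 December 2034 (3 days in).
4 December 2034 is after 2 December 2034, so that is the next one.

4 December 2034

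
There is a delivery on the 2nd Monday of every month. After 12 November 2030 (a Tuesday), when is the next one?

9 December 2030

November 2030 starts on a Friday; its first Monday is the 4th, so the 2nd Monday is the 11th — 11 November 2030.
That is not after 12 November 2030, so look at December 2030.
December 2030 starts on a Sunday; its first Monday is the 2nd, so the 2nd Monday is the 9th — 9 December 2030.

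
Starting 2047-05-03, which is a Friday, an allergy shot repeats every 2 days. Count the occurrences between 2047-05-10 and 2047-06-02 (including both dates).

12

Occurrences land 2·i days after 2047-05-03 for i = 0, 1, 2, …
2047-05-10 is 7 days after the start; 7 ÷ 2 = 3 remainder 1; since the remainder is 1, round up to i = 4. First occurrence in the window: #5 on 2047-05-11 (4×2 = 8 days in).
2047-06-02 is 30 days after the start; 30 ÷ 2 = 15 remainder 0. Last occurrence in the window: #16 on 2047-06-02.
Occurrences #5 through #16: 12 in total.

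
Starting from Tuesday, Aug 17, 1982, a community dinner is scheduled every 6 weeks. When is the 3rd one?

Nov 9, 1982

The 3rd occurrence is 2 intervals after the first: 2 × 42 = 84 days after Aug 17, 1982.
Aug has 31 days — 14 days to the end of Aug leaves 70.
Sep has 30 days (40 left).
Oct has 31 days (9 left).
9 days into Nov → Nov 9, 1982.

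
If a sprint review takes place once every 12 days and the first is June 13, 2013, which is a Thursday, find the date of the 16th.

The 16th occurrence is 15 intervals after the first: 15 × 12 = 180 days after June 13, 2013.
June has 30 days — 17 days to the end of June leaves 163.
July has 31 days (132 left).
August has 31 days (101 left).
September has 30 days (71 left).
October has 31 days (40 left).
November has 30 days (10 left).
10 days into December → December 10, 2013.

December 10, 2013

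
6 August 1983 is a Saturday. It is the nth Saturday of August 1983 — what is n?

Day 6 falls in week ⌈6/7⌉ of the month.
Days 1–7 hold the 1st Saturday, 8–14 the 2nd, 15–21 the 3rd, 22–28 the 4th, 29–31 the 5th.
6 is in the range for the 1st.

1st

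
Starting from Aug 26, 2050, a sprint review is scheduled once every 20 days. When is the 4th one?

The 4th occurrence is 3 intervals after the first: 3 × 20 = 60 days after Aug 26, 2050.
Aug has 31 days — 5 days to the end of Aug leaves 55.
Sep has 30 days (25 left).
25 days into Oct → Oct 25, 2050.

Oct 25, 2050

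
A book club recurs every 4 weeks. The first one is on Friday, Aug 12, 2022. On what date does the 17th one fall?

Nov 3, 2023

The 17th occurrence is 16 intervals after the first: 16 × 28 = 448 days after Aug 12, 2022.
Aug has 31 days — 19 days to the end of Aug leaves 429.
From end of Aug to end of 2022 is 122 days (307 left).
Jan has 31 days (276 left).
Feb has 28 days (248 left).
Mar has 31 days (217 left).
Apr has 30 days (187 left).
May has 31 days (156 left).
Jun has 30 days (126 left).
Jul has 31 days (95 left).
Aug has 31 days (64 left).
Sep has 30 days (34 left).
Oct has 31 days (3 left).
3 days into Nov → Nov 3, 2023.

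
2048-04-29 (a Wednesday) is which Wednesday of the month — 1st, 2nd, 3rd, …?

Day 29 falls in week ⌈29/7⌉ of the month.
Days 1–7 hold the 1st Wednesday, 8–14 the 2nd, 15–21 the 3rd, 22–28 the 4th, 29–31 the 5th.
29 is in the range for the 5th.

5th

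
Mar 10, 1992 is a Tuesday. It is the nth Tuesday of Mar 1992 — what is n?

2nd

Day 10 falls in week ⌈10/7⌉ of the month.
Days 1–7 hold the 1st Tuesday, 8–14 the 2nd, 15–21 the 3rd, 22–28 the 4th, 29–31 the 5th.
10 is in the range for the 2nd.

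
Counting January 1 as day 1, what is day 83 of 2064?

January has 31 days (83 − 31 = 52 remain).
February has 29 days (52 − 29 = 23 remain).
23 into March → March 23.

March 23, 2064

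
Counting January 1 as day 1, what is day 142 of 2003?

January has 31 days (142 − 31 = 111 remain).
February has 28 days (111 − 28 = 83 remain).
March has 31 days (83 − 31 = 52 remain).
April has 30 days (52 − 30 = 22 remain).
22 into May → May 22.

May 22, 2003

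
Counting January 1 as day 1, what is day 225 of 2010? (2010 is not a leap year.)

2010-08-13

January has 31 days (225 − 31 = 194 remain).
February has 28 days (194 − 28 = 166 remain).
March has 31 days (166 − 31 = 135 remain).
April has 30 days (135 − 30 = 105 remain).
May has 31 days (105 − 31 = 74 remain).
June has 30 days (74 − 30 = 44 remain).
July has 31 days (44 − 31 = 13 remain).
13 into August → August 13.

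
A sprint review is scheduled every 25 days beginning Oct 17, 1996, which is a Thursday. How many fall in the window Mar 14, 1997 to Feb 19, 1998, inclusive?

14

Occurrences land 25·i days after Oct 17, 1996 for i = 0, 1, 2, …
Mar 14, 1997 is 148 days after the start; 148 ÷ 25 = 5 remainder 23; since the remainder is 23, round up to i = 6. First occurrence in the window: #7 on Mar 16, 1997 (6×25 = 150 days in).
Feb 19, 1998 is 490 days after the start; 490 ÷ 25 = 19 remainder 15. Last occurrence in the window: #20 on Feb 4, 1998.
Occurrences #7 through #20: 14 in total.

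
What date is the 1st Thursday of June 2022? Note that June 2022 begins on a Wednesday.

2 June 2022

June 2022 begins on a Wednesday, so the first Thursday is June 2 (1 day later).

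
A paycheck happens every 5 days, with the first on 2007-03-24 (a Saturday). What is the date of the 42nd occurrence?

2007-10-15

The 42nd occurrence is 41 intervals after the first: 41 × 5 = 205 days after 2007-03-24.
March has 31 days — 7 days to the end of March leaves 198.
April has 30 days (168 left).
May has 31 days (137 left).
June has 30 days (107 left).
July has 31 days (76 left).
August has 31 days (45 left).
September has 30 days (15 left).
15 days into October → 2007-10-15.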